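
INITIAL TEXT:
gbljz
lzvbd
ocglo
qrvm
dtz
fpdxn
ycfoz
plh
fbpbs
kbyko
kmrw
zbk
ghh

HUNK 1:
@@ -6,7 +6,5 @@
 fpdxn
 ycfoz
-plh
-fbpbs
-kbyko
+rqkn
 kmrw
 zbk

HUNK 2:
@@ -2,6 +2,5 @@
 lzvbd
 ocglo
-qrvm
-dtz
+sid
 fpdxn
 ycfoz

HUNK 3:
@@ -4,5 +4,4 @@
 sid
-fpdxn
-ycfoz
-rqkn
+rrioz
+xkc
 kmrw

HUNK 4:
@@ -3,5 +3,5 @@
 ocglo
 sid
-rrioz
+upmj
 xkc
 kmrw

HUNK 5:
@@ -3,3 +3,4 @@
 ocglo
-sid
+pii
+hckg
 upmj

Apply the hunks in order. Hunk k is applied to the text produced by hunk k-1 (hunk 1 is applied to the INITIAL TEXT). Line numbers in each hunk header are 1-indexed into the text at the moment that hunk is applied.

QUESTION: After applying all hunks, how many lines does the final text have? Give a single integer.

Hunk 1: at line 6 remove [plh,fbpbs,kbyko] add [rqkn] -> 11 lines: gbljz lzvbd ocglo qrvm dtz fpdxn ycfoz rqkn kmrw zbk ghh
Hunk 2: at line 2 remove [qrvm,dtz] add [sid] -> 10 lines: gbljz lzvbd ocglo sid fpdxn ycfoz rqkn kmrw zbk ghh
Hunk 3: at line 4 remove [fpdxn,ycfoz,rqkn] add [rrioz,xkc] -> 9 lines: gbljz lzvbd ocglo sid rrioz xkc kmrw zbk ghh
Hunk 4: at line 3 remove [rrioz] add [upmj] -> 9 lines: gbljz lzvbd ocglo sid upmj xkc kmrw zbk ghh
Hunk 5: at line 3 remove [sid] add [pii,hckg] -> 10 lines: gbljz lzvbd ocglo pii hckg upmj xkc kmrw zbk ghh
Final line count: 10

Answer: 10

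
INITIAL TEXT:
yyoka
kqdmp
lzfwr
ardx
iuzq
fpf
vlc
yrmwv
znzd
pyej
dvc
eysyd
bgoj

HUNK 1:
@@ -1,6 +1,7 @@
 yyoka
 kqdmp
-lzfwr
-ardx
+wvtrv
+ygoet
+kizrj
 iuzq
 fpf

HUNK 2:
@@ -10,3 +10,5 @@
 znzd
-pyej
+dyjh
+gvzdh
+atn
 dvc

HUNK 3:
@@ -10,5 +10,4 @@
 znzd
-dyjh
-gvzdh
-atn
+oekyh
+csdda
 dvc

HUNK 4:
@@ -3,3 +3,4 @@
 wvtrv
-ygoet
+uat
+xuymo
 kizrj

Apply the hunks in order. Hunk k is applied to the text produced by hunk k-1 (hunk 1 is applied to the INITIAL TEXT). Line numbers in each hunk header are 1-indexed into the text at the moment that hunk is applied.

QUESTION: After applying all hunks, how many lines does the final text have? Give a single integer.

Answer: 16

Derivation:
Hunk 1: at line 1 remove [lzfwr,ardx] add [wvtrv,ygoet,kizrj] -> 14 lines: yyoka kqdmp wvtrv ygoet kizrj iuzq fpf vlc yrmwv znzd pyej dvc eysyd bgoj
Hunk 2: at line 10 remove [pyej] add [dyjh,gvzdh,atn] -> 16 lines: yyoka kqdmp wvtrv ygoet kizrj iuzq fpf vlc yrmwv znzd dyjh gvzdh atn dvc eysyd bgoj
Hunk 3: at line 10 remove [dyjh,gvzdh,atn] add [oekyh,csdda] -> 15 lines: yyoka kqdmp wvtrv ygoet kizrj iuzq fpf vlc yrmwv znzd oekyh csdda dvc eysyd bgoj
Hunk 4: at line 3 remove [ygoet] add [uat,xuymo] -> 16 lines: yyoka kqdmp wvtrv uat xuymo kizrj iuzq fpf vlc yrmwv znzd oekyh csdda dvc eysyd bgoj
Final line count: 16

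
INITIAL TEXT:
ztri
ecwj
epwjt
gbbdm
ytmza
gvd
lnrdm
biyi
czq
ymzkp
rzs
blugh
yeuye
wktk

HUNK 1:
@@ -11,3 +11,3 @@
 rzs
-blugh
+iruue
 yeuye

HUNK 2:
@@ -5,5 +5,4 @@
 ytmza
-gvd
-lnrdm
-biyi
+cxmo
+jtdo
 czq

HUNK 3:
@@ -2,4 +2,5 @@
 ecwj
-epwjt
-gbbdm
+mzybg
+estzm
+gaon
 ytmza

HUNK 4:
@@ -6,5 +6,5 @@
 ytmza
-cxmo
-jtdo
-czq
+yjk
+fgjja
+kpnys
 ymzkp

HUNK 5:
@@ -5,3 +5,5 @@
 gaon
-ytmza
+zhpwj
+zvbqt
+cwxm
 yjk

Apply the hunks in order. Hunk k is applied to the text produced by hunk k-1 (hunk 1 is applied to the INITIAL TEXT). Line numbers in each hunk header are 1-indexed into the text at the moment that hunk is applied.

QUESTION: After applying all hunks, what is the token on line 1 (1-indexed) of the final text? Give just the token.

Hunk 1: at line 11 remove [blugh] add [iruue] -> 14 lines: ztri ecwj epwjt gbbdm ytmza gvd lnrdm biyi czq ymzkp rzs iruue yeuye wktk
Hunk 2: at line 5 remove [gvd,lnrdm,biyi] add [cxmo,jtdo] -> 13 lines: ztri ecwj epwjt gbbdm ytmza cxmo jtdo czq ymzkp rzs iruue yeuye wktk
Hunk 3: at line 2 remove [epwjt,gbbdm] add [mzybg,estzm,gaon] -> 14 lines: ztri ecwj mzybg estzm gaon ytmza cxmo jtdo czq ymzkp rzs iruue yeuye wktk
Hunk 4: at line 6 remove [cxmo,jtdo,czq] add [yjk,fgjja,kpnys] -> 14 lines: ztri ecwj mzybg estzm gaon ytmza yjk fgjja kpnys ymzkp rzs iruue yeuye wktk
Hunk 5: at line 5 remove [ytmza] add [zhpwj,zvbqt,cwxm] -> 16 lines: ztri ecwj mzybg estzm gaon zhpwj zvbqt cwxm yjk fgjja kpnys ymzkp rzs iruue yeuye wktk
Final line 1: ztri

Answer: ztri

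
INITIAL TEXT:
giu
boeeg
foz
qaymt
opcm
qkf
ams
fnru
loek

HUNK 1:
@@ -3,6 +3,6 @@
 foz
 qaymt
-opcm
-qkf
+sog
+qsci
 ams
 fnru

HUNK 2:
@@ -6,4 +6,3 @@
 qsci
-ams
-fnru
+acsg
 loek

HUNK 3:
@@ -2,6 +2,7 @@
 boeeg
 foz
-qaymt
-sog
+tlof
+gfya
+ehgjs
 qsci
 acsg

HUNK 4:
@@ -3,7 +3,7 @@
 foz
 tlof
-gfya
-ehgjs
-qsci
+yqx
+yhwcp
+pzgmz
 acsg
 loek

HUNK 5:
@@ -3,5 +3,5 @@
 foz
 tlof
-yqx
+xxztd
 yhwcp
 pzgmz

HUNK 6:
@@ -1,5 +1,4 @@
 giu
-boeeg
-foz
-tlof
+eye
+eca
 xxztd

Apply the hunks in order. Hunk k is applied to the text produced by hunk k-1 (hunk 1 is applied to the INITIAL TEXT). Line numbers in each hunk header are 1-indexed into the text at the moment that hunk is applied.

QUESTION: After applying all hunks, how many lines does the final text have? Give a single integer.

Hunk 1: at line 3 remove [opcm,qkf] add [sog,qsci] -> 9 lines: giu boeeg foz qaymt sog qsci ams fnru loek
Hunk 2: at line 6 remove [ams,fnru] add [acsg] -> 8 lines: giu boeeg foz qaymt sog qsci acsg loek
Hunk 3: at line 2 remove [qaymt,sog] add [tlof,gfya,ehgjs] -> 9 lines: giu boeeg foz tlof gfya ehgjs qsci acsg loek
Hunk 4: at line 3 remove [gfya,ehgjs,qsci] add [yqx,yhwcp,pzgmz] -> 9 lines: giu boeeg foz tlof yqx yhwcp pzgmz acsg loek
Hunk 5: at line 3 remove [yqx] add [xxztd] -> 9 lines: giu boeeg foz tlof xxztd yhwcp pzgmz acsg loek
Hunk 6: at line 1 remove [boeeg,foz,tlof] add [eye,eca] -> 8 lines: giu eye eca xxztd yhwcp pzgmz acsg loek
Final line count: 8

Answer: 8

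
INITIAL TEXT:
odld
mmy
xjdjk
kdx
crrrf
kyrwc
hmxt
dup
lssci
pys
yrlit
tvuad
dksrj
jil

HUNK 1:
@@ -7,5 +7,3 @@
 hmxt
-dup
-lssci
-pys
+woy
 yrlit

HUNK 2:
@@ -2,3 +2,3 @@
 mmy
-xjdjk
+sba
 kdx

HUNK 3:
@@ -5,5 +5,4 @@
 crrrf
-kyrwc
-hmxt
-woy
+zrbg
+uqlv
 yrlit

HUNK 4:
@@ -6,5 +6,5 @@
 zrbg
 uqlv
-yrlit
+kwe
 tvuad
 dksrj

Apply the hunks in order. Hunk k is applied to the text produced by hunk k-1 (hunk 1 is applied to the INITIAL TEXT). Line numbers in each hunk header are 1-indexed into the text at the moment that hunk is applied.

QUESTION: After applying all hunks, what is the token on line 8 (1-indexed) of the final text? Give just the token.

Answer: kwe

Derivation:
Hunk 1: at line 7 remove [dup,lssci,pys] add [woy] -> 12 lines: odld mmy xjdjk kdx crrrf kyrwc hmxt woy yrlit tvuad dksrj jil
Hunk 2: at line 2 remove [xjdjk] add [sba] -> 12 lines: odld mmy sba kdx crrrf kyrwc hmxt woy yrlit tvuad dksrj jil
Hunk 3: at line 5 remove [kyrwc,hmxt,woy] add [zrbg,uqlv] -> 11 lines: odld mmy sba kdx crrrf zrbg uqlv yrlit tvuad dksrj jil
Hunk 4: at line 6 remove [yrlit] add [kwe] -> 11 lines: odld mmy sba kdx crrrf zrbg uqlv kwe tvuad dksrj jil
Final line 8: kwe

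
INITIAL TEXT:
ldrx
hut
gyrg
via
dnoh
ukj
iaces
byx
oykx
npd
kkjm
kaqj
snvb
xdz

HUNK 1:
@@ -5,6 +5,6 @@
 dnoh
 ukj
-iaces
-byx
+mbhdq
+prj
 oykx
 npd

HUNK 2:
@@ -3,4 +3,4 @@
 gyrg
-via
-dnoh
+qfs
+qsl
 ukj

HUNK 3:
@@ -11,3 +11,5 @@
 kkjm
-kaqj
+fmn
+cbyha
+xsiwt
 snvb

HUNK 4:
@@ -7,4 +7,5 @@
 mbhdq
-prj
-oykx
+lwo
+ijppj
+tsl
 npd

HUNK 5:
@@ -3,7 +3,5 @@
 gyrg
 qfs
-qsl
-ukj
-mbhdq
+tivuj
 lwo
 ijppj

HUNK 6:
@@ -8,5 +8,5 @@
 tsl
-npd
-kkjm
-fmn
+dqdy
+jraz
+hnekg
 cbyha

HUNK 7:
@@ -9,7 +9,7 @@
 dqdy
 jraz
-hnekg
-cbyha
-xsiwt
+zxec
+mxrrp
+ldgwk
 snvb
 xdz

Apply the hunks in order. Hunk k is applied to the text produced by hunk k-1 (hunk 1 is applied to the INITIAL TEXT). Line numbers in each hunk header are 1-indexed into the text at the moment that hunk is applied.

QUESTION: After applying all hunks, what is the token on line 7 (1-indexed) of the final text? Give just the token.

Hunk 1: at line 5 remove [iaces,byx] add [mbhdq,prj] -> 14 lines: ldrx hut gyrg via dnoh ukj mbhdq prj oykx npd kkjm kaqj snvb xdz
Hunk 2: at line 3 remove [via,dnoh] add [qfs,qsl] -> 14 lines: ldrx hut gyrg qfs qsl ukj mbhdq prj oykx npd kkjm kaqj snvb xdz
Hunk 3: at line 11 remove [kaqj] add [fmn,cbyha,xsiwt] -> 16 lines: ldrx hut gyrg qfs qsl ukj mbhdq prj oykx npd kkjm fmn cbyha xsiwt snvb xdz
Hunk 4: at line 7 remove [prj,oykx] add [lwo,ijppj,tsl] -> 17 lines: ldrx hut gyrg qfs qsl ukj mbhdq lwo ijppj tsl npd kkjm fmn cbyha xsiwt snvb xdz
Hunk 5: at line 3 remove [qsl,ukj,mbhdq] add [tivuj] -> 15 lines: ldrx hut gyrg qfs tivuj lwo ijppj tsl npd kkjm fmn cbyha xsiwt snvb xdz
Hunk 6: at line 8 remove [npd,kkjm,fmn] add [dqdy,jraz,hnekg] -> 15 lines: ldrx hut gyrg qfs tivuj lwo ijppj tsl dqdy jraz hnekg cbyha xsiwt snvb xdz
Hunk 7: at line 9 remove [hnekg,cbyha,xsiwt] add [zxec,mxrrp,ldgwk] -> 15 lines: ldrx hut gyrg qfs tivuj lwo ijppj tsl dqdy jraz zxec mxrrp ldgwk snvb xdz
Final line 7: ijppj

Answer: ijppj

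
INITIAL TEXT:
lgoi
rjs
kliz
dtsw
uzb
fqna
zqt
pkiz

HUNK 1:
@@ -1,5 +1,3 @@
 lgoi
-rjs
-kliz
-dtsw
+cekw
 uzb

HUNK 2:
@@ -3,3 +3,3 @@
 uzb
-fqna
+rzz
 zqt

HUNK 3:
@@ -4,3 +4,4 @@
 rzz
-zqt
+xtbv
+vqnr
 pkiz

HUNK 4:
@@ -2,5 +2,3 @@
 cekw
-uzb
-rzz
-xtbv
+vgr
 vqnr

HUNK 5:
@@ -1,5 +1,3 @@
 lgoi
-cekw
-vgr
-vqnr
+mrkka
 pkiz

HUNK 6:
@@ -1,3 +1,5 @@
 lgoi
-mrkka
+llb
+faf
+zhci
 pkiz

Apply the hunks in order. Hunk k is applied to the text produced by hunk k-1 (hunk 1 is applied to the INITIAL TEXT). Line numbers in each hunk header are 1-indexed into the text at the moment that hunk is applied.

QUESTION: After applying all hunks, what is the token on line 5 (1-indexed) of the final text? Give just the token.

Answer: pkiz

Derivation:
Hunk 1: at line 1 remove [rjs,kliz,dtsw] add [cekw] -> 6 lines: lgoi cekw uzb fqna zqt pkiz
Hunk 2: at line 3 remove [fqna] add [rzz] -> 6 lines: lgoi cekw uzb rzz zqt pkiz
Hunk 3: at line 4 remove [zqt] add [xtbv,vqnr] -> 7 lines: lgoi cekw uzb rzz xtbv vqnr pkiz
Hunk 4: at line 2 remove [uzb,rzz,xtbv] add [vgr] -> 5 lines: lgoi cekw vgr vqnr pkiz
Hunk 5: at line 1 remove [cekw,vgr,vqnr] add [mrkka] -> 3 lines: lgoi mrkka pkiz
Hunk 6: at line 1 remove [mrkka] add [llb,faf,zhci] -> 5 lines: lgoi llb faf zhci pkiz
Final line 5: pkiz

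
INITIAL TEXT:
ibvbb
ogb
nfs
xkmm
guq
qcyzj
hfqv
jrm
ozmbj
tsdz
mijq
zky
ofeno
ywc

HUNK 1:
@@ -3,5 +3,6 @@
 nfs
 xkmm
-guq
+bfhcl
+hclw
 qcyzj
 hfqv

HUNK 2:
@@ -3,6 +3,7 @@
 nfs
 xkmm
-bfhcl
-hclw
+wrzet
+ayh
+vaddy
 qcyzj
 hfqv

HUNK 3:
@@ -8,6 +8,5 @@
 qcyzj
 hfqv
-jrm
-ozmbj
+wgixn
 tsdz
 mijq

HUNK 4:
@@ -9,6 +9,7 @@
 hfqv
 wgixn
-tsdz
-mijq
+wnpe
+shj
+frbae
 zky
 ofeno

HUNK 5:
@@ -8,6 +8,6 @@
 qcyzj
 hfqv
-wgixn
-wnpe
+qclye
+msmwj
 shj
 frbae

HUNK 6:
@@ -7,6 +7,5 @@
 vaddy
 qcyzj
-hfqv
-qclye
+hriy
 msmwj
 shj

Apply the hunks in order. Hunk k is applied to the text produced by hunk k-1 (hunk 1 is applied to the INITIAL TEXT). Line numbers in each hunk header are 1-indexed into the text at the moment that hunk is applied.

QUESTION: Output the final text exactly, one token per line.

Answer: ibvbb
ogb
nfs
xkmm
wrzet
ayh
vaddy
qcyzj
hriy
msmwj
shj
frbae
zky
ofeno
ywc

Derivation:
Hunk 1: at line 3 remove [guq] add [bfhcl,hclw] -> 15 lines: ibvbb ogb nfs xkmm bfhcl hclw qcyzj hfqv jrm ozmbj tsdz mijq zky ofeno ywc
Hunk 2: at line 3 remove [bfhcl,hclw] add [wrzet,ayh,vaddy] -> 16 lines: ibvbb ogb nfs xkmm wrzet ayh vaddy qcyzj hfqv jrm ozmbj tsdz mijq zky ofeno ywc
Hunk 3: at line 8 remove [jrm,ozmbj] add [wgixn] -> 15 lines: ibvbb ogb nfs xkmm wrzet ayh vaddy qcyzj hfqv wgixn tsdz mijq zky ofeno ywc
Hunk 4: at line 9 remove [tsdz,mijq] add [wnpe,shj,frbae] -> 16 lines: ibvbb ogb nfs xkmm wrzet ayh vaddy qcyzj hfqv wgixn wnpe shj frbae zky ofeno ywc
Hunk 5: at line 8 remove [wgixn,wnpe] add [qclye,msmwj] -> 16 lines: ibvbb ogb nfs xkmm wrzet ayh vaddy qcyzj hfqv qclye msmwj shj frbae zky ofeno ywc
Hunk 6: at line 7 remove [hfqv,qclye] add [hriy] -> 15 lines: ibvbb ogb nfs xkmm wrzet ayh vaddy qcyzj hriy msmwj shj frbae zky ofeno ywc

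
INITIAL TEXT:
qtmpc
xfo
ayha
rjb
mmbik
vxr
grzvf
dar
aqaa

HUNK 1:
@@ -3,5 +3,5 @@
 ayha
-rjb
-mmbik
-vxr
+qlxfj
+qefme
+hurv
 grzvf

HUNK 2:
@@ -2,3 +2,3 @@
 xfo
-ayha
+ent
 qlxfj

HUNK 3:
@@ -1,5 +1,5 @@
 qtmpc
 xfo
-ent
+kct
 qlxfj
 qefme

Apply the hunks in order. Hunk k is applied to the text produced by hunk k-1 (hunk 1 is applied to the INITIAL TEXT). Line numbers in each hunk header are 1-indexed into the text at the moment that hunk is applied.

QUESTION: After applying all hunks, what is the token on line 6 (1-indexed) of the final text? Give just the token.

Hunk 1: at line 3 remove [rjb,mmbik,vxr] add [qlxfj,qefme,hurv] -> 9 lines: qtmpc xfo ayha qlxfj qefme hurv grzvf dar aqaa
Hunk 2: at line 2 remove [ayha] add [ent] -> 9 lines: qtmpc xfo ent qlxfj qefme hurv grzvf dar aqaa
Hunk 3: at line 1 remove [ent] add [kct] -> 9 lines: qtmpc xfo kct qlxfj qefme hurv grzvf dar aqaa
Final line 6: hurv

Answer: hurv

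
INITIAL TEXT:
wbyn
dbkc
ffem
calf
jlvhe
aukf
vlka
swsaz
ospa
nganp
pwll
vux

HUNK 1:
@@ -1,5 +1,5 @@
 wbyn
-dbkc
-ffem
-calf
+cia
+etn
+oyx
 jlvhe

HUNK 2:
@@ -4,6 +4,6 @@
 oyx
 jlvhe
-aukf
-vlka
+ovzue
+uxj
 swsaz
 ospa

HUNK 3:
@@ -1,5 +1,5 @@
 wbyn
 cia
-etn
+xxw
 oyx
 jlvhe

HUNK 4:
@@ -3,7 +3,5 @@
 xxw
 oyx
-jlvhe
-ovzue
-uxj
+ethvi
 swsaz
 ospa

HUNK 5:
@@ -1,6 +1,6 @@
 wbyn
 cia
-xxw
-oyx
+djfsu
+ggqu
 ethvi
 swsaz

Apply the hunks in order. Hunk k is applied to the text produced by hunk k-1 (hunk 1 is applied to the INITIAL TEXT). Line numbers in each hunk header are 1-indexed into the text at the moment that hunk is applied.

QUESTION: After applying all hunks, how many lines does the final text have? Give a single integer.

Hunk 1: at line 1 remove [dbkc,ffem,calf] add [cia,etn,oyx] -> 12 lines: wbyn cia etn oyx jlvhe aukf vlka swsaz ospa nganp pwll vux
Hunk 2: at line 4 remove [aukf,vlka] add [ovzue,uxj] -> 12 lines: wbyn cia etn oyx jlvhe ovzue uxj swsaz ospa nganp pwll vux
Hunk 3: at line 1 remove [etn] add [xxw] -> 12 lines: wbyn cia xxw oyx jlvhe ovzue uxj swsaz ospa nganp pwll vux
Hunk 4: at line 3 remove [jlvhe,ovzue,uxj] add [ethvi] -> 10 lines: wbyn cia xxw oyx ethvi swsaz ospa nganp pwll vux
Hunk 5: at line 1 remove [xxw,oyx] add [djfsu,ggqu] -> 10 lines: wbyn cia djfsu ggqu ethvi swsaz ospa nganp pwll vux
Final line count: 10

Answer: 10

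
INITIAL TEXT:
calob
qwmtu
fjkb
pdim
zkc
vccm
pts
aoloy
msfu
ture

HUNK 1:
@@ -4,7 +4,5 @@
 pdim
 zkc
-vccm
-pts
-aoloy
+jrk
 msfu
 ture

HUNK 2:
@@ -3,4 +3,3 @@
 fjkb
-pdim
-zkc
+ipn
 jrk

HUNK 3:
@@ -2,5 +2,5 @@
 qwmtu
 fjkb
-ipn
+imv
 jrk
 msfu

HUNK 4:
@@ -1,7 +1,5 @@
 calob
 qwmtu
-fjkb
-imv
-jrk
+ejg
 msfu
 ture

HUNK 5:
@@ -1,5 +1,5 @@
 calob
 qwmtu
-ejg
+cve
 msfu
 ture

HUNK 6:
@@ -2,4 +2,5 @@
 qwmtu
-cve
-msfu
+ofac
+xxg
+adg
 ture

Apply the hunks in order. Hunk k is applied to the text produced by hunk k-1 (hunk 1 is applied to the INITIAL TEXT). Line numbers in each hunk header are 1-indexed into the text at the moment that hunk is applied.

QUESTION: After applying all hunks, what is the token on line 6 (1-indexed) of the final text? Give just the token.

Hunk 1: at line 4 remove [vccm,pts,aoloy] add [jrk] -> 8 lines: calob qwmtu fjkb pdim zkc jrk msfu ture
Hunk 2: at line 3 remove [pdim,zkc] add [ipn] -> 7 lines: calob qwmtu fjkb ipn jrk msfu ture
Hunk 3: at line 2 remove [ipn] add [imv] -> 7 lines: calob qwmtu fjkb imv jrk msfu ture
Hunk 4: at line 1 remove [fjkb,imv,jrk] add [ejg] -> 5 lines: calob qwmtu ejg msfu ture
Hunk 5: at line 1 remove [ejg] add [cve] -> 5 lines: calob qwmtu cve msfu ture
Hunk 6: at line 2 remove [cve,msfu] add [ofac,xxg,adg] -> 6 lines: calob qwmtu ofac xxg adg ture
Final line 6: ture

Answer: ture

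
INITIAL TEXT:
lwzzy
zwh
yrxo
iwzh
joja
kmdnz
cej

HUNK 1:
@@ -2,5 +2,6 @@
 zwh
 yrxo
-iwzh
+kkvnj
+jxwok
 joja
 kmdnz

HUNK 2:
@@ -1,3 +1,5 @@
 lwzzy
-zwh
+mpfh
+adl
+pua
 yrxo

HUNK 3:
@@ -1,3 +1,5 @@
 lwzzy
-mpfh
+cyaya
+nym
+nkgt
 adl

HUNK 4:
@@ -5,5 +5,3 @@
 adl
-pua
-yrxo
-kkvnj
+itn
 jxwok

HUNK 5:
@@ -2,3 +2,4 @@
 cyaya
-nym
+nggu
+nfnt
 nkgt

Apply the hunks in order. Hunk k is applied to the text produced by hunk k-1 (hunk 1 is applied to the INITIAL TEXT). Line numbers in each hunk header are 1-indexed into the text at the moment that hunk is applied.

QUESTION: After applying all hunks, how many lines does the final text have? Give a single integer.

Hunk 1: at line 2 remove [iwzh] add [kkvnj,jxwok] -> 8 lines: lwzzy zwh yrxo kkvnj jxwok joja kmdnz cej
Hunk 2: at line 1 remove [zwh] add [mpfh,adl,pua] -> 10 lines: lwzzy mpfh adl pua yrxo kkvnj jxwok joja kmdnz cej
Hunk 3: at line 1 remove [mpfh] add [cyaya,nym,nkgt] -> 12 lines: lwzzy cyaya nym nkgt adl pua yrxo kkvnj jxwok joja kmdnz cej
Hunk 4: at line 5 remove [pua,yrxo,kkvnj] add [itn] -> 10 lines: lwzzy cyaya nym nkgt adl itn jxwok joja kmdnz cej
Hunk 5: at line 2 remove [nym] add [nggu,nfnt] -> 11 lines: lwzzy cyaya nggu nfnt nkgt adl itn jxwok joja kmdnz cej
Final line count: 11

Answer: 11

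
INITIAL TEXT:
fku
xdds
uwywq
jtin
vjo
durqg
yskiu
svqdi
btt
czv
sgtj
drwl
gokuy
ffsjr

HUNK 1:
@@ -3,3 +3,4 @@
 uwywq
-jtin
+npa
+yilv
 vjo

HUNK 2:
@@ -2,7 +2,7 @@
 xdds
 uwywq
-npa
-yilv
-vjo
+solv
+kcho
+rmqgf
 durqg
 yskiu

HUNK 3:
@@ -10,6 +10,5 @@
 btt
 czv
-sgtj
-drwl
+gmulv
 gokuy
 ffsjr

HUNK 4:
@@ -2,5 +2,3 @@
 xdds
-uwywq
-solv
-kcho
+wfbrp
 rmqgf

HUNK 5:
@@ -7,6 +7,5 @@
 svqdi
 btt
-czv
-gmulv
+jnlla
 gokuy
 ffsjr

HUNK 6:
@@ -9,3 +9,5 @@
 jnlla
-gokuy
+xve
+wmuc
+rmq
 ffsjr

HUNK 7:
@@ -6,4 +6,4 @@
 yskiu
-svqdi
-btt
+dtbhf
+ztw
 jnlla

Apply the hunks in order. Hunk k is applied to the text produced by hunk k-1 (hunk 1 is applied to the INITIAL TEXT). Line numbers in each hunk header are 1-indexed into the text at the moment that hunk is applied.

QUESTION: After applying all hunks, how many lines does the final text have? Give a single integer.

Hunk 1: at line 3 remove [jtin] add [npa,yilv] -> 15 lines: fku xdds uwywq npa yilv vjo durqg yskiu svqdi btt czv sgtj drwl gokuy ffsjr
Hunk 2: at line 2 remove [npa,yilv,vjo] add [solv,kcho,rmqgf] -> 15 lines: fku xdds uwywq solv kcho rmqgf durqg yskiu svqdi btt czv sgtj drwl gokuy ffsjr
Hunk 3: at line 10 remove [sgtj,drwl] add [gmulv] -> 14 lines: fku xdds uwywq solv kcho rmqgf durqg yskiu svqdi btt czv gmulv gokuy ffsjr
Hunk 4: at line 2 remove [uwywq,solv,kcho] add [wfbrp] -> 12 lines: fku xdds wfbrp rmqgf durqg yskiu svqdi btt czv gmulv gokuy ffsjr
Hunk 5: at line 7 remove [czv,gmulv] add [jnlla] -> 11 lines: fku xdds wfbrp rmqgf durqg yskiu svqdi btt jnlla gokuy ffsjr
Hunk 6: at line 9 remove [gokuy] add [xve,wmuc,rmq] -> 13 lines: fku xdds wfbrp rmqgf durqg yskiu svqdi btt jnlla xve wmuc rmq ffsjr
Hunk 7: at line 6 remove [svqdi,btt] add [dtbhf,ztw] -> 13 lines: fku xdds wfbrp rmqgf durqg yskiu dtbhf ztw jnlla xve wmuc rmq ffsjr
Final line count: 13

Answer: 13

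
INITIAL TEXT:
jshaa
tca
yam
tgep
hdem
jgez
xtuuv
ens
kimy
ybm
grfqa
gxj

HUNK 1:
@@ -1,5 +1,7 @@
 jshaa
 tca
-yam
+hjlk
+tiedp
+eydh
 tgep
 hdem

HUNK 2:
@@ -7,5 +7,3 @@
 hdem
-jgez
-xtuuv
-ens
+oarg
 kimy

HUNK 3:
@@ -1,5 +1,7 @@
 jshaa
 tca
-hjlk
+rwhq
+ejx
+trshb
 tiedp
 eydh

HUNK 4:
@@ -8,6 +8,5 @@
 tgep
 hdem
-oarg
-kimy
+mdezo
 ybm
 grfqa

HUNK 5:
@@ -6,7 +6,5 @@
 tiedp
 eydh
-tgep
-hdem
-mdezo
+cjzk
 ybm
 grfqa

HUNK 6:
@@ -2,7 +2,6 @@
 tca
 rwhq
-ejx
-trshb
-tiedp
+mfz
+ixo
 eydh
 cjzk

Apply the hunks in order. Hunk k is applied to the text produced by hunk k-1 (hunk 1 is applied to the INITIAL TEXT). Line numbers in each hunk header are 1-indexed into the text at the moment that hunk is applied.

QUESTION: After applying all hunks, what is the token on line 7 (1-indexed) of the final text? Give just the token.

Hunk 1: at line 1 remove [yam] add [hjlk,tiedp,eydh] -> 14 lines: jshaa tca hjlk tiedp eydh tgep hdem jgez xtuuv ens kimy ybm grfqa gxj
Hunk 2: at line 7 remove [jgez,xtuuv,ens] add [oarg] -> 12 lines: jshaa tca hjlk tiedp eydh tgep hdem oarg kimy ybm grfqa gxj
Hunk 3: at line 1 remove [hjlk] add [rwhq,ejx,trshb] -> 14 lines: jshaa tca rwhq ejx trshb tiedp eydh tgep hdem oarg kimy ybm grfqa gxj
Hunk 4: at line 8 remove [oarg,kimy] add [mdezo] -> 13 lines: jshaa tca rwhq ejx trshb tiedp eydh tgep hdem mdezo ybm grfqa gxj
Hunk 5: at line 6 remove [tgep,hdem,mdezo] add [cjzk] -> 11 lines: jshaa tca rwhq ejx trshb tiedp eydh cjzk ybm grfqa gxj
Hunk 6: at line 2 remove [ejx,trshb,tiedp] add [mfz,ixo] -> 10 lines: jshaa tca rwhq mfz ixo eydh cjzk ybm grfqa gxj
Final line 7: cjzk

Answer: cjzk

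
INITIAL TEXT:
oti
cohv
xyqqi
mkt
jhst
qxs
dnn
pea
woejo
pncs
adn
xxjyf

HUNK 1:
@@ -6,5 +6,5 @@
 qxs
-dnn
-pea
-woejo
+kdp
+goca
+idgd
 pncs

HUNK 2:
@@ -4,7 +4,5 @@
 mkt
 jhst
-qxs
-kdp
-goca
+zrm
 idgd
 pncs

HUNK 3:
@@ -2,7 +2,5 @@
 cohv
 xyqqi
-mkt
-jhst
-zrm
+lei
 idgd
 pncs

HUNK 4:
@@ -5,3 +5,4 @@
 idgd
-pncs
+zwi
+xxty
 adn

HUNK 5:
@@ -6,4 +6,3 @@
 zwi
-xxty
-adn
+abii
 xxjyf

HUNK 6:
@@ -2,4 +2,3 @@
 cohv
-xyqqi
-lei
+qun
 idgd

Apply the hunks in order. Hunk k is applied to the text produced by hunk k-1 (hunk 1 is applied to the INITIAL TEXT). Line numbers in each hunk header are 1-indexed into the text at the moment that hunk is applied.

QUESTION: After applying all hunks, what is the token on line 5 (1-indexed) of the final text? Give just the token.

Answer: zwi

Derivation:
Hunk 1: at line 6 remove [dnn,pea,woejo] add [kdp,goca,idgd] -> 12 lines: oti cohv xyqqi mkt jhst qxs kdp goca idgd pncs adn xxjyf
Hunk 2: at line 4 remove [qxs,kdp,goca] add [zrm] -> 10 lines: oti cohv xyqqi mkt jhst zrm idgd pncs adn xxjyf
Hunk 3: at line 2 remove [mkt,jhst,zrm] add [lei] -> 8 lines: oti cohv xyqqi lei idgd pncs adn xxjyf
Hunk 4: at line 5 remove [pncs] add [zwi,xxty] -> 9 lines: oti cohv xyqqi lei idgd zwi xxty adn xxjyf
Hunk 5: at line 6 remove [xxty,adn] add [abii] -> 8 lines: oti cohv xyqqi lei idgd zwi abii xxjyf
Hunk 6: at line 2 remove [xyqqi,lei] add [qun] -> 7 lines: oti cohv qun idgd zwi abii xxjyf
Final line 5: zwi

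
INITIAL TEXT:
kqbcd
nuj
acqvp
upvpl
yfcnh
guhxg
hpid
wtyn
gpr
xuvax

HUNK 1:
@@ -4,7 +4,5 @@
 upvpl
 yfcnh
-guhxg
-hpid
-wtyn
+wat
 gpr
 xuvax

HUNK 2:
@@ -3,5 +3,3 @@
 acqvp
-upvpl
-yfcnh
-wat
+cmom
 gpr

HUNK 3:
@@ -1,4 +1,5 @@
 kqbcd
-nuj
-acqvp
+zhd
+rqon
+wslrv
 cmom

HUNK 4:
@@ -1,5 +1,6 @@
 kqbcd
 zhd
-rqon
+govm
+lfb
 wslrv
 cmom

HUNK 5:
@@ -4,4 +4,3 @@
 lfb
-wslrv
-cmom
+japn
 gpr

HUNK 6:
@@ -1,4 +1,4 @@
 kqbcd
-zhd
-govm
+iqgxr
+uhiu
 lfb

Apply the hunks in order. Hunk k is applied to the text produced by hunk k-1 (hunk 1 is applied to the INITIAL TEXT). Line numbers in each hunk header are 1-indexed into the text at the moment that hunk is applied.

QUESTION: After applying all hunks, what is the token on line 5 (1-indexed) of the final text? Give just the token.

Answer: japn

Derivation:
Hunk 1: at line 4 remove [guhxg,hpid,wtyn] add [wat] -> 8 lines: kqbcd nuj acqvp upvpl yfcnh wat gpr xuvax
Hunk 2: at line 3 remove [upvpl,yfcnh,wat] add [cmom] -> 6 lines: kqbcd nuj acqvp cmom gpr xuvax
Hunk 3: at line 1 remove [nuj,acqvp] add [zhd,rqon,wslrv] -> 7 lines: kqbcd zhd rqon wslrv cmom gpr xuvax
Hunk 4: at line 1 remove [rqon] add [govm,lfb] -> 8 lines: kqbcd zhd govm lfb wslrv cmom gpr xuvax
Hunk 5: at line 4 remove [wslrv,cmom] add [japn] -> 7 lines: kqbcd zhd govm lfb japn gpr xuvax
Hunk 6: at line 1 remove [zhd,govm] add [iqgxr,uhiu] -> 7 lines: kqbcd iqgxr uhiu lfb japn gpr xuvax
Final line 5: japn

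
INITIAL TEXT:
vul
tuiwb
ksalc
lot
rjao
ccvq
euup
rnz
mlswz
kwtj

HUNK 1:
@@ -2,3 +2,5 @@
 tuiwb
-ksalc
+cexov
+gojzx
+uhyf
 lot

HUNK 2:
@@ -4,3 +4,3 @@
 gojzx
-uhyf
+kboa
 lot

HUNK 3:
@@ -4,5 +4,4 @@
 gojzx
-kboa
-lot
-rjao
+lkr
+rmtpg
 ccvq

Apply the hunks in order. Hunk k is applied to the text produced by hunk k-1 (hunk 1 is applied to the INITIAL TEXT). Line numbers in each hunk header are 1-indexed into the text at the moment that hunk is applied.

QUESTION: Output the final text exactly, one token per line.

Hunk 1: at line 2 remove [ksalc] add [cexov,gojzx,uhyf] -> 12 lines: vul tuiwb cexov gojzx uhyf lot rjao ccvq euup rnz mlswz kwtj
Hunk 2: at line 4 remove [uhyf] add [kboa] -> 12 lines: vul tuiwb cexov gojzx kboa lot rjao ccvq euup rnz mlswz kwtj
Hunk 3: at line 4 remove [kboa,lot,rjao] add [lkr,rmtpg] -> 11 lines: vul tuiwb cexov gojzx lkr rmtpg ccvq euup rnz mlswz kwtj

Answer: vul
tuiwb
cexov
gojzx
lkr
rmtpg
ccvq
euup
rnz
mlswz
kwtj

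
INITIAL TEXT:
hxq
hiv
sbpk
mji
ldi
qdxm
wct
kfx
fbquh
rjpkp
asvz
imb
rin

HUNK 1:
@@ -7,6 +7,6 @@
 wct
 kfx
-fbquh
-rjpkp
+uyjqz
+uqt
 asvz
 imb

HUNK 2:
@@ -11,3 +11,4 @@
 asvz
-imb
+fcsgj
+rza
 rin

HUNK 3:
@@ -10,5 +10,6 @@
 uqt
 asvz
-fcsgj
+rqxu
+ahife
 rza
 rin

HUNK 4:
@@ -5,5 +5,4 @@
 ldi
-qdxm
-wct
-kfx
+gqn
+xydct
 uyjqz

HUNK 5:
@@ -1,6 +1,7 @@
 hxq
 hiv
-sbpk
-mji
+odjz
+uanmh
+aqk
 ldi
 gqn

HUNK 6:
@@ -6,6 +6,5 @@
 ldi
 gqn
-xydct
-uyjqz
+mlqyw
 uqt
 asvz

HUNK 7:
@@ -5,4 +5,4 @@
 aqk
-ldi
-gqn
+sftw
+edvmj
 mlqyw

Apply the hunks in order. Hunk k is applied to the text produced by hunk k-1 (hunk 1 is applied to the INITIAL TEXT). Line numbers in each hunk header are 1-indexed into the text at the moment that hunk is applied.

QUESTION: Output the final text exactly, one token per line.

Hunk 1: at line 7 remove [fbquh,rjpkp] add [uyjqz,uqt] -> 13 lines: hxq hiv sbpk mji ldi qdxm wct kfx uyjqz uqt asvz imb rin
Hunk 2: at line 11 remove [imb] add [fcsgj,rza] -> 14 lines: hxq hiv sbpk mji ldi qdxm wct kfx uyjqz uqt asvz fcsgj rza rin
Hunk 3: at line 10 remove [fcsgj] add [rqxu,ahife] -> 15 lines: hxq hiv sbpk mji ldi qdxm wct kfx uyjqz uqt asvz rqxu ahife rza rin
Hunk 4: at line 5 remove [qdxm,wct,kfx] add [gqn,xydct] -> 14 lines: hxq hiv sbpk mji ldi gqn xydct uyjqz uqt asvz rqxu ahife rza rin
Hunk 5: at line 1 remove [sbpk,mji] add [odjz,uanmh,aqk] -> 15 lines: hxq hiv odjz uanmh aqk ldi gqn xydct uyjqz uqt asvz rqxu ahife rza rin
Hunk 6: at line 6 remove [xydct,uyjqz] add [mlqyw] -> 14 lines: hxq hiv odjz uanmh aqk ldi gqn mlqyw uqt asvz rqxu ahife rza rin
Hunk 7: at line 5 remove [ldi,gqn] add [sftw,edvmj] -> 14 lines: hxq hiv odjz uanmh aqk sftw edvmj mlqyw uqt asvz rqxu ahife rza rin

Answer: hxq
hiv
odjz
uanmh
aqk
sftw
edvmj
mlqyw
uqt
asvz
rqxu
ahife
rza
rin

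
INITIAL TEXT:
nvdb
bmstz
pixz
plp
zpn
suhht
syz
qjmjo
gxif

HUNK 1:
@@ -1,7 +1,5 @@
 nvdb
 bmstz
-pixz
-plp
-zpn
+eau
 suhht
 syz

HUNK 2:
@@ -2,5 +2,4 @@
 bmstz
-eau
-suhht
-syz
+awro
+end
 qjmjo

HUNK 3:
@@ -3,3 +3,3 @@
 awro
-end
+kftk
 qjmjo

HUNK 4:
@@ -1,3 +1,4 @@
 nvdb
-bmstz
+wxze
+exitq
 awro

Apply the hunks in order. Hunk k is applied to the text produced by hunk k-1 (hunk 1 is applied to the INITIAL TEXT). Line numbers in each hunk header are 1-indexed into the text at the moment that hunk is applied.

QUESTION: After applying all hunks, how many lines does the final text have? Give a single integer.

Answer: 7

Derivation:
Hunk 1: at line 1 remove [pixz,plp,zpn] add [eau] -> 7 lines: nvdb bmstz eau suhht syz qjmjo gxif
Hunk 2: at line 2 remove [eau,suhht,syz] add [awro,end] -> 6 lines: nvdb bmstz awro end qjmjo gxif
Hunk 3: at line 3 remove [end] add [kftk] -> 6 lines: nvdb bmstz awro kftk qjmjo gxif
Hunk 4: at line 1 remove [bmstz] add [wxze,exitq] -> 7 lines: nvdb wxze exitq awro kftk qjmjo gxif
Final line count: 7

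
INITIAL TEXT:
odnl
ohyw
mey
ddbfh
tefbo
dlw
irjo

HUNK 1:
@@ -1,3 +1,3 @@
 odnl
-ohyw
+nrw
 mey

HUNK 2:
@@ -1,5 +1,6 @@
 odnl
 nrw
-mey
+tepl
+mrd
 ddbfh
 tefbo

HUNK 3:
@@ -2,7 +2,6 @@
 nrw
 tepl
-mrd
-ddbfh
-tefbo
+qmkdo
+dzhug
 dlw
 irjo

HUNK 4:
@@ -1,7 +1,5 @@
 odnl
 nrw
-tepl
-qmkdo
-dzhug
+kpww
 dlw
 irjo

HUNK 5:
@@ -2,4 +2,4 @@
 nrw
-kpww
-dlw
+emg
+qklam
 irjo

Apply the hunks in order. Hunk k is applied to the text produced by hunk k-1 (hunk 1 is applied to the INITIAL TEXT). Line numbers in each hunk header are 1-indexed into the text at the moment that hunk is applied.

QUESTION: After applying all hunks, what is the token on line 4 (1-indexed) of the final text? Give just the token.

Answer: qklam

Derivation:
Hunk 1: at line 1 remove [ohyw] add [nrw] -> 7 lines: odnl nrw mey ddbfh tefbo dlw irjo
Hunk 2: at line 1 remove [mey] add [tepl,mrd] -> 8 lines: odnl nrw tepl mrd ddbfh tefbo dlw irjo
Hunk 3: at line 2 remove [mrd,ddbfh,tefbo] add [qmkdo,dzhug] -> 7 lines: odnl nrw tepl qmkdo dzhug dlw irjo
Hunk 4: at line 1 remove [tepl,qmkdo,dzhug] add [kpww] -> 5 lines: odnl nrw kpww dlw irjo
Hunk 5: at line 2 remove [kpww,dlw] add [emg,qklam] -> 5 lines: odnl nrw emg qklam irjo
Final line 4: qklam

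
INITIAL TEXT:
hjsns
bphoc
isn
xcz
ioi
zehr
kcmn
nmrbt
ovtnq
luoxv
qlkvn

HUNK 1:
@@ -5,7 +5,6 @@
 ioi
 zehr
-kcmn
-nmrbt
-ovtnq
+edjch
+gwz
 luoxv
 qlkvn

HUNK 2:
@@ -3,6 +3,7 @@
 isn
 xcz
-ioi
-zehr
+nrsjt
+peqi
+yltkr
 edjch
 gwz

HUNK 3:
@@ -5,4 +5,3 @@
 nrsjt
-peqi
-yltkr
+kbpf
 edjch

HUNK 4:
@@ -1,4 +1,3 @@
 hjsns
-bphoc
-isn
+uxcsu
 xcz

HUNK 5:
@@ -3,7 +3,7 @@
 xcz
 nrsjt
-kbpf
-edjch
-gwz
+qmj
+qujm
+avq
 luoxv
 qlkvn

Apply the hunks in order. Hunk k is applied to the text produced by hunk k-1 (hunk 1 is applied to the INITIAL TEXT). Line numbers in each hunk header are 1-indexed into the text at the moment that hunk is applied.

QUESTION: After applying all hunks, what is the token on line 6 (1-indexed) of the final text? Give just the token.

Answer: qujm

Derivation:
Hunk 1: at line 5 remove [kcmn,nmrbt,ovtnq] add [edjch,gwz] -> 10 lines: hjsns bphoc isn xcz ioi zehr edjch gwz luoxv qlkvn
Hunk 2: at line 3 remove [ioi,zehr] add [nrsjt,peqi,yltkr] -> 11 lines: hjsns bphoc isn xcz nrsjt peqi yltkr edjch gwz luoxv qlkvn
Hunk 3: at line 5 remove [peqi,yltkr] add [kbpf] -> 10 lines: hjsns bphoc isn xcz nrsjt kbpf edjch gwz luoxv qlkvn
Hunk 4: at line 1 remove [bphoc,isn] add [uxcsu] -> 9 lines: hjsns uxcsu xcz nrsjt kbpf edjch gwz luoxv qlkvn
Hunk 5: at line 3 remove [kbpf,edjch,gwz] add [qmj,qujm,avq] -> 9 lines: hjsns uxcsu xcz nrsjt qmj qujm avq luoxv qlkvn
Final line 6: qujm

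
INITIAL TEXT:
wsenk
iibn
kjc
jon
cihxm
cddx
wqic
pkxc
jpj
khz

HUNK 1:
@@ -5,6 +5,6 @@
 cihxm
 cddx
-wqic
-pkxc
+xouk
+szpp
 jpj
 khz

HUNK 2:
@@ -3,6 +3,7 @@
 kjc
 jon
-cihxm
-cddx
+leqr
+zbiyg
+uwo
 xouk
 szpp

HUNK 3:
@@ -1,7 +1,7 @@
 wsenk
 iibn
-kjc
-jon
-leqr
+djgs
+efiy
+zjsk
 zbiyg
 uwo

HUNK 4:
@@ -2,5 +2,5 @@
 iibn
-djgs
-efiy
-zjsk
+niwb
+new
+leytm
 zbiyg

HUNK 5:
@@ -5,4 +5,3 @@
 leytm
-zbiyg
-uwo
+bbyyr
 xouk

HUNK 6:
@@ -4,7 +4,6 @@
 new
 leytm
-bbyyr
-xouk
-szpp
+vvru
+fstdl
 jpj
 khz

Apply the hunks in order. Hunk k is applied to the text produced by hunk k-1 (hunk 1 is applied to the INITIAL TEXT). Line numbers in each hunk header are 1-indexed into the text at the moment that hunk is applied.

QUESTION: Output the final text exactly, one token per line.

Answer: wsenk
iibn
niwb
new
leytm
vvru
fstdl
jpj
khz

Derivation:
Hunk 1: at line 5 remove [wqic,pkxc] add [xouk,szpp] -> 10 lines: wsenk iibn kjc jon cihxm cddx xouk szpp jpj khz
Hunk 2: at line 3 remove [cihxm,cddx] add [leqr,zbiyg,uwo] -> 11 lines: wsenk iibn kjc jon leqr zbiyg uwo xouk szpp jpj khz
Hunk 3: at line 1 remove [kjc,jon,leqr] add [djgs,efiy,zjsk] -> 11 lines: wsenk iibn djgs efiy zjsk zbiyg uwo xouk szpp jpj khz
Hunk 4: at line 2 remove [djgs,efiy,zjsk] add [niwb,new,leytm] -> 11 lines: wsenk iibn niwb new leytm zbiyg uwo xouk szpp jpj khz
Hunk 5: at line 5 remove [zbiyg,uwo] add [bbyyr] -> 10 lines: wsenk iibn niwb new leytm bbyyr xouk szpp jpj khz
Hunk 6: at line 4 remove [bbyyr,xouk,szpp] add [vvru,fstdl] -> 9 lines: wsenk iibn niwb new leytm vvru fstdl jpj khz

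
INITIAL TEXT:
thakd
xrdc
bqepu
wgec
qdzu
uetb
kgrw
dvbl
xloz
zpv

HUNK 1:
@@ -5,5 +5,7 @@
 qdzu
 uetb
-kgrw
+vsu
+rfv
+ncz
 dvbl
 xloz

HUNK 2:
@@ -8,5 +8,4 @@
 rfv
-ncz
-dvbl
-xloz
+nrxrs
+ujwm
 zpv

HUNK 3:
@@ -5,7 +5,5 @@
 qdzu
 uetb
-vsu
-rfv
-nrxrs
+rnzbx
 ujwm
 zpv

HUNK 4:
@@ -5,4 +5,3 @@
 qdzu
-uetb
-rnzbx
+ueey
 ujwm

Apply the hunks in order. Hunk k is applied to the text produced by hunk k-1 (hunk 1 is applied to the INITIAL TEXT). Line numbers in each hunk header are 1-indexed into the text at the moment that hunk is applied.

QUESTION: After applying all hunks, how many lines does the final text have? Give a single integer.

Answer: 8

Derivation:
Hunk 1: at line 5 remove [kgrw] add [vsu,rfv,ncz] -> 12 lines: thakd xrdc bqepu wgec qdzu uetb vsu rfv ncz dvbl xloz zpv
Hunk 2: at line 8 remove [ncz,dvbl,xloz] add [nrxrs,ujwm] -> 11 lines: thakd xrdc bqepu wgec qdzu uetb vsu rfv nrxrs ujwm zpv
Hunk 3: at line 5 remove [vsu,rfv,nrxrs] add [rnzbx] -> 9 lines: thakd xrdc bqepu wgec qdzu uetb rnzbx ujwm zpv
Hunk 4: at line 5 remove [uetb,rnzbx] add [ueey] -> 8 lines: thakd xrdc bqepu wgec qdzu ueey ujwm zpv
Final line count: 8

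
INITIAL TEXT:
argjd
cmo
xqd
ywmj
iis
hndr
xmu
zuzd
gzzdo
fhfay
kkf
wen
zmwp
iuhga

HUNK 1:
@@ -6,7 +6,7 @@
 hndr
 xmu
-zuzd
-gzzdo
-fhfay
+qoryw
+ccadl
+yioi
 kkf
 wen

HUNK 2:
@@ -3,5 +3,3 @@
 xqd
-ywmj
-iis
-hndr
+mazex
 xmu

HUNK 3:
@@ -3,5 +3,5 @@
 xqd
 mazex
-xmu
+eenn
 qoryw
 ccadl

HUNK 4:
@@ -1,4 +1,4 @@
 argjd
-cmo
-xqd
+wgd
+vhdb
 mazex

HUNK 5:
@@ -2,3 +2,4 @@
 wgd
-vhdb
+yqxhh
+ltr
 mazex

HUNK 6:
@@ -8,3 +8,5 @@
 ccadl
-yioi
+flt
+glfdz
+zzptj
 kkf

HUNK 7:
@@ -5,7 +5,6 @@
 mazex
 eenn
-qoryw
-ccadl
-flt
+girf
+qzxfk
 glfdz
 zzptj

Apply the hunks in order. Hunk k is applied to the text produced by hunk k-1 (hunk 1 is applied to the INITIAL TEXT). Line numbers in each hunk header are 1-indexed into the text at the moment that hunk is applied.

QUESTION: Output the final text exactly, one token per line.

Hunk 1: at line 6 remove [zuzd,gzzdo,fhfay] add [qoryw,ccadl,yioi] -> 14 lines: argjd cmo xqd ywmj iis hndr xmu qoryw ccadl yioi kkf wen zmwp iuhga
Hunk 2: at line 3 remove [ywmj,iis,hndr] add [mazex] -> 12 lines: argjd cmo xqd mazex xmu qoryw ccadl yioi kkf wen zmwp iuhga
Hunk 3: at line 3 remove [xmu] add [eenn] -> 12 lines: argjd cmo xqd mazex eenn qoryw ccadl yioi kkf wen zmwp iuhga
Hunk 4: at line 1 remove [cmo,xqd] add [wgd,vhdb] -> 12 lines: argjd wgd vhdb mazex eenn qoryw ccadl yioi kkf wen zmwp iuhga
Hunk 5: at line 2 remove [vhdb] add [yqxhh,ltr] -> 13 lines: argjd wgd yqxhh ltr mazex eenn qoryw ccadl yioi kkf wen zmwp iuhga
Hunk 6: at line 8 remove [yioi] add [flt,glfdz,zzptj] -> 15 lines: argjd wgd yqxhh ltr mazex eenn qoryw ccadl flt glfdz zzptj kkf wen zmwp iuhga
Hunk 7: at line 5 remove [qoryw,ccadl,flt] add [girf,qzxfk] -> 14 lines: argjd wgd yqxhh ltr mazex eenn girf qzxfk glfdz zzptj kkf wen zmwp iuhga

Answer: argjd
wgd
yqxhh
ltr
mazex
eenn
girf
qzxfk
glfdz
zzptj
kkf
wen
zmwp
iuhga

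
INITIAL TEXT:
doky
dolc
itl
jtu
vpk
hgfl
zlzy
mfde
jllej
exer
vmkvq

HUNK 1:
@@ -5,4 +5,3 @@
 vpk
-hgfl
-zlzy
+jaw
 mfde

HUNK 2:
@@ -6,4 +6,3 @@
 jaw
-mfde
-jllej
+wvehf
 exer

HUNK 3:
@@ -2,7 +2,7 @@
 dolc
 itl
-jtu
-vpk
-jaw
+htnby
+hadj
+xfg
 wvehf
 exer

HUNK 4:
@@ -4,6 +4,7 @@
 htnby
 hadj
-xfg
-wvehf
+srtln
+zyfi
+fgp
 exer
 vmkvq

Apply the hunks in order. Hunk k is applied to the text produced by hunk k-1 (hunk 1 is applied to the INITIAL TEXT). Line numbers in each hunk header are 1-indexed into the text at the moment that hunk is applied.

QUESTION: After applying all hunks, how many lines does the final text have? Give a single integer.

Answer: 10

Derivation:
Hunk 1: at line 5 remove [hgfl,zlzy] add [jaw] -> 10 lines: doky dolc itl jtu vpk jaw mfde jllej exer vmkvq
Hunk 2: at line 6 remove [mfde,jllej] add [wvehf] -> 9 lines: doky dolc itl jtu vpk jaw wvehf exer vmkvq
Hunk 3: at line 2 remove [jtu,vpk,jaw] add [htnby,hadj,xfg] -> 9 lines: doky dolc itl htnby hadj xfg wvehf exer vmkvq
Hunk 4: at line 4 remove [xfg,wvehf] add [srtln,zyfi,fgp] -> 10 lines: doky dolc itl htnby hadj srtln zyfi fgp exer vmkvq
Final line count: 10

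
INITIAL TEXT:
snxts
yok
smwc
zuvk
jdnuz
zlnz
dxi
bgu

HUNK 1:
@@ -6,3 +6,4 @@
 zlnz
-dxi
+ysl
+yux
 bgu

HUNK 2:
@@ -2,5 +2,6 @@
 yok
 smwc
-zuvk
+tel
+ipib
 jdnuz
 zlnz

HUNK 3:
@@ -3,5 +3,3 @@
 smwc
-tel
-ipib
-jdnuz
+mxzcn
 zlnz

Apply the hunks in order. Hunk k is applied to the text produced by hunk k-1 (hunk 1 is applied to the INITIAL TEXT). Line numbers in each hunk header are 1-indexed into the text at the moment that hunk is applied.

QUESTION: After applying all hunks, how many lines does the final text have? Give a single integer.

Hunk 1: at line 6 remove [dxi] add [ysl,yux] -> 9 lines: snxts yok smwc zuvk jdnuz zlnz ysl yux bgu
Hunk 2: at line 2 remove [zuvk] add [tel,ipib] -> 10 lines: snxts yok smwc tel ipib jdnuz zlnz ysl yux bgu
Hunk 3: at line 3 remove [tel,ipib,jdnuz] add [mxzcn] -> 8 lines: snxts yok smwc mxzcn zlnz ysl yux bgu
Final line count: 8

Answer: 8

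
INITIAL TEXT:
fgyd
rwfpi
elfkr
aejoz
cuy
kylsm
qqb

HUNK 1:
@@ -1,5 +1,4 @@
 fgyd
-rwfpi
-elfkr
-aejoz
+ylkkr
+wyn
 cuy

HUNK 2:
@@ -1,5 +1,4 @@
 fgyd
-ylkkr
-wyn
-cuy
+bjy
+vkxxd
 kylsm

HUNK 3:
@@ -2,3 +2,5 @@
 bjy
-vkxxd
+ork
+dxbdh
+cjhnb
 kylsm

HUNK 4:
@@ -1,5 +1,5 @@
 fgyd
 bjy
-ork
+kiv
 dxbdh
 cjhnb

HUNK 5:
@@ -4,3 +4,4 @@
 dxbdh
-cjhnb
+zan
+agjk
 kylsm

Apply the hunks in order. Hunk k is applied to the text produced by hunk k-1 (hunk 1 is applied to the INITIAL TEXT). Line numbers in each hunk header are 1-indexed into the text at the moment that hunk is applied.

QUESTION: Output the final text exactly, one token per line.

Hunk 1: at line 1 remove [rwfpi,elfkr,aejoz] add [ylkkr,wyn] -> 6 lines: fgyd ylkkr wyn cuy kylsm qqb
Hunk 2: at line 1 remove [ylkkr,wyn,cuy] add [bjy,vkxxd] -> 5 lines: fgyd bjy vkxxd kylsm qqb
Hunk 3: at line 2 remove [vkxxd] add [ork,dxbdh,cjhnb] -> 7 lines: fgyd bjy ork dxbdh cjhnb kylsm qqb
Hunk 4: at line 1 remove [ork] add [kiv] -> 7 lines: fgyd bjy kiv dxbdh cjhnb kylsm qqb
Hunk 5: at line 4 remove [cjhnb] add [zan,agjk] -> 8 lines: fgyd bjy kiv dxbdh zan agjk kylsm qqb

Answer: fgyd
bjy
kiv
dxbdh
zan
agjk
kylsm
qqb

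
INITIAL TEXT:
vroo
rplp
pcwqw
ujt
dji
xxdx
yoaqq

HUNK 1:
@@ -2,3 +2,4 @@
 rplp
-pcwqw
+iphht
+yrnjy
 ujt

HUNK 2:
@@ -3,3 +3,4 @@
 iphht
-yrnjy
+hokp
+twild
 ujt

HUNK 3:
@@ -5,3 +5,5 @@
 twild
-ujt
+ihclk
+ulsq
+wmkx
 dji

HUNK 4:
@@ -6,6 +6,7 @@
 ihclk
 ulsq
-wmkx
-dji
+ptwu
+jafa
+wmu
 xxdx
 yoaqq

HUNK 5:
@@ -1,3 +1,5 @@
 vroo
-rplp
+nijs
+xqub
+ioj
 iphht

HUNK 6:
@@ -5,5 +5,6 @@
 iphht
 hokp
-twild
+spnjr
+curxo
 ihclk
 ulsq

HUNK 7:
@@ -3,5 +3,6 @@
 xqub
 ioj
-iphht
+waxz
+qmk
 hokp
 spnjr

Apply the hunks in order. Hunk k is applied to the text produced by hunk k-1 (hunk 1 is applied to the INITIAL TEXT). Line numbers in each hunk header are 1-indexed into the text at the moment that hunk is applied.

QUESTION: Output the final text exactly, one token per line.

Hunk 1: at line 2 remove [pcwqw] add [iphht,yrnjy] -> 8 lines: vroo rplp iphht yrnjy ujt dji xxdx yoaqq
Hunk 2: at line 3 remove [yrnjy] add [hokp,twild] -> 9 lines: vroo rplp iphht hokp twild ujt dji xxdx yoaqq
Hunk 3: at line 5 remove [ujt] add [ihclk,ulsq,wmkx] -> 11 lines: vroo rplp iphht hokp twild ihclk ulsq wmkx dji xxdx yoaqq
Hunk 4: at line 6 remove [wmkx,dji] add [ptwu,jafa,wmu] -> 12 lines: vroo rplp iphht hokp twild ihclk ulsq ptwu jafa wmu xxdx yoaqq
Hunk 5: at line 1 remove [rplp] add [nijs,xqub,ioj] -> 14 lines: vroo nijs xqub ioj iphht hokp twild ihclk ulsq ptwu jafa wmu xxdx yoaqq
Hunk 6: at line 5 remove [twild] add [spnjr,curxo] -> 15 lines: vroo nijs xqub ioj iphht hokp spnjr curxo ihclk ulsq ptwu jafa wmu xxdx yoaqq
Hunk 7: at line 3 remove [iphht] add [waxz,qmk] -> 16 lines: vroo nijs xqub ioj waxz qmk hokp spnjr curxo ihclk ulsq ptwu jafa wmu xxdx yoaqq

Answer: vroo
nijs
xqub
ioj
waxz
qmk
hokp
spnjr
curxo
ihclk
ulsq
ptwu
jafa
wmu
xxdx
yoaqq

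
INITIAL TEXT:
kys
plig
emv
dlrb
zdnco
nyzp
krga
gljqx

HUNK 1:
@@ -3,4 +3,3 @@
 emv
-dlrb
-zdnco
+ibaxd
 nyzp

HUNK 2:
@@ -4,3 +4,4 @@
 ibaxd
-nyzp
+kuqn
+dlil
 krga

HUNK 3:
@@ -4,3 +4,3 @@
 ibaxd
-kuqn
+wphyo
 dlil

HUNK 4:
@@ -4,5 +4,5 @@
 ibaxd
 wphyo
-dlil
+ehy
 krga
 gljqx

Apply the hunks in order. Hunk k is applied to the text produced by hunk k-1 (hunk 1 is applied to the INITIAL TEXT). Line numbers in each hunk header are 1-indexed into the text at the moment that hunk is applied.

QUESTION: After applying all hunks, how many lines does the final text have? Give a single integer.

Answer: 8

Derivation:
Hunk 1: at line 3 remove [dlrb,zdnco] add [ibaxd] -> 7 lines: kys plig emv ibaxd nyzp krga gljqx
Hunk 2: at line 4 remove [nyzp] add [kuqn,dlil] -> 8 lines: kys plig emv ibaxd kuqn dlil krga gljqx
Hunk 3: at line 4 remove [kuqn] add [wphyo] -> 8 lines: kys plig emv ibaxd wphyo dlil krga gljqx
Hunk 4: at line 4 remove [dlil] add [ehy] -> 8 lines: kys plig emv ibaxd wphyo ehy krga gljqx
Final line count: 8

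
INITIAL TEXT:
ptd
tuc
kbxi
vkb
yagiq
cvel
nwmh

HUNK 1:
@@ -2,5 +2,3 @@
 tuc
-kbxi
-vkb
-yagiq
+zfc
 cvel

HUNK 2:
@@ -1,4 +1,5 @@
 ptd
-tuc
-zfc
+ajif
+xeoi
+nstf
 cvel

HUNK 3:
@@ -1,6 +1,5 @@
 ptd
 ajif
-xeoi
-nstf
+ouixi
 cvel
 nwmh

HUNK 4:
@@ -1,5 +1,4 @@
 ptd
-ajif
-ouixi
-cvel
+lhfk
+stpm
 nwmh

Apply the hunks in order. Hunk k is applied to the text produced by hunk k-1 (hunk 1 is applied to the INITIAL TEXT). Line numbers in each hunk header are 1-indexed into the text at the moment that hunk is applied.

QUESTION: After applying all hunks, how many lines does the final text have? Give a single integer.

Hunk 1: at line 2 remove [kbxi,vkb,yagiq] add [zfc] -> 5 lines: ptd tuc zfc cvel nwmh
Hunk 2: at line 1 remove [tuc,zfc] add [ajif,xeoi,nstf] -> 6 lines: ptd ajif xeoi nstf cvel nwmh
Hunk 3: at line 1 remove [xeoi,nstf] add [ouixi] -> 5 lines: ptd ajif ouixi cvel nwmh
Hunk 4: at line 1 remove [ajif,ouixi,cvel] add [lhfk,stpm] -> 4 lines: ptd lhfk stpm nwmh
Final line count: 4

Answer: 4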